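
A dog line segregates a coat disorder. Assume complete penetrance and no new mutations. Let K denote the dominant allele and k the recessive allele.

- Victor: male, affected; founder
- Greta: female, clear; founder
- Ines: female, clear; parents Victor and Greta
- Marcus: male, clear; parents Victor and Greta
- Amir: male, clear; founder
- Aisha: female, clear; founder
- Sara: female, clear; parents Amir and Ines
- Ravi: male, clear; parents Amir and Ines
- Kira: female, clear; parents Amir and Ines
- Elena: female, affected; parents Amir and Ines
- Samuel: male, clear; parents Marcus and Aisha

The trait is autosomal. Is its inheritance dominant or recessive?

recessive

Amir and Ines are both clear yet have an affected child Elena. Under dominance, an affected child requires at least one affected parent, so the trait cannot be dominant.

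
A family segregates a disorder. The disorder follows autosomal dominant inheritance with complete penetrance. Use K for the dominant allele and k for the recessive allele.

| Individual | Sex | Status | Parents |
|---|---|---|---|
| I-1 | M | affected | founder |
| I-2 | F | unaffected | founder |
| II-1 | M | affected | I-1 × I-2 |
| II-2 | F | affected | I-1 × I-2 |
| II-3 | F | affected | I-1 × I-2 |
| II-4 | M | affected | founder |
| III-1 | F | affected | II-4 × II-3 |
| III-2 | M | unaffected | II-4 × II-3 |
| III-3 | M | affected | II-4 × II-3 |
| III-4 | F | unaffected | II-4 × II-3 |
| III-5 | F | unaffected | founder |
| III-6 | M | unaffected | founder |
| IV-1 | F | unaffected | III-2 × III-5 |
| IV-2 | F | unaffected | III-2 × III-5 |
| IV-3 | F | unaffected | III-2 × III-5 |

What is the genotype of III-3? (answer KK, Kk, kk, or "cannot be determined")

cannot be determined

III-3's phenotype allows KK or Kk, and no parent or child forces a single allele at both positions; consistent genotype assignments exist with III-3 as KK or Kk.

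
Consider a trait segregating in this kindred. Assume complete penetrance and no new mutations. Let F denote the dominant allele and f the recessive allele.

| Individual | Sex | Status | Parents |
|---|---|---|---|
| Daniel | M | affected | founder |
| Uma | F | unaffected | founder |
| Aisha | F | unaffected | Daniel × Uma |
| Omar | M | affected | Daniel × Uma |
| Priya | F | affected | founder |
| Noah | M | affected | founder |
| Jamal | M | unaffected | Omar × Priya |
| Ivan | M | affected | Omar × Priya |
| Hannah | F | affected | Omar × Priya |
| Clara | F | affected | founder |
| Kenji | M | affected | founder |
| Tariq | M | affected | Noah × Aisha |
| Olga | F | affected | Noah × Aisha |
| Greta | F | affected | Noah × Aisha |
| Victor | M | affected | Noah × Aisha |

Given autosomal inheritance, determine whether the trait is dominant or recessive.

dominant

Omar and Priya are both affected yet have an unaffected child Jamal. Under a recessive model two affected parents are homozygous and every child would be affected, so the trait cannot be recessive.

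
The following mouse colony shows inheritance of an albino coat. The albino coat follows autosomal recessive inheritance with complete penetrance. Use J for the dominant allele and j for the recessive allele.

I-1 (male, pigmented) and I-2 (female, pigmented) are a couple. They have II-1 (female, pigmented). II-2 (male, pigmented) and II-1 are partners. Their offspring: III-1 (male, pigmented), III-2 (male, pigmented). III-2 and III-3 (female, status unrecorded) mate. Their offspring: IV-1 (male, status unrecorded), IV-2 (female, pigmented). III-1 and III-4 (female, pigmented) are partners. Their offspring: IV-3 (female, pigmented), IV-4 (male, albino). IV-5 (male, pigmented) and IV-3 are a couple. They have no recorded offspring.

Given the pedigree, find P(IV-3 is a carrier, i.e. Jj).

2/3

III-1 is pigmented so carries J and passed j to IV-4 (jj), so III-1 is Jj.
III-4 is pigmented so carries J and passed j to IV-4 (jj), so III-4 is Jj.
Their cross gives offspring ratios 1/4 JJ : 1/2 Jj : 1/4 jj. Conditioning on IV-3 being pigmented, P(Jj) = 1/2 / 3/4 = 2/3.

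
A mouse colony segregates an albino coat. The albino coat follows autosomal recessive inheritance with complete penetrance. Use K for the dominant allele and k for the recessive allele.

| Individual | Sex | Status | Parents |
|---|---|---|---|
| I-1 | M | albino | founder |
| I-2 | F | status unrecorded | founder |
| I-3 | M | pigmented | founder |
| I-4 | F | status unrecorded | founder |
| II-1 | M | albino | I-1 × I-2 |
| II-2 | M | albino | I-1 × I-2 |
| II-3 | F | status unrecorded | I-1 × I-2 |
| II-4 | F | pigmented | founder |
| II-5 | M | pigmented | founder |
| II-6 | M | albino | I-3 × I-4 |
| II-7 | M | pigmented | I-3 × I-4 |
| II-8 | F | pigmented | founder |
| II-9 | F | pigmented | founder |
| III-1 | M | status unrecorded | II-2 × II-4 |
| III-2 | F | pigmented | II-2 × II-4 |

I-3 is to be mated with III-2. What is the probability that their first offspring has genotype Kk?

I-3 is pigmented so carries K and passed k to II-6 (kk), so I-3 is Kk.
III-2 is pigmented so carries K and received k from II-2 (kk), so III-2 is Kk.
The cross gives 1/4 KK : 1/2 Kk : 1/4 kk, so P(offspring has genotype Kk) = 1/2.

1/2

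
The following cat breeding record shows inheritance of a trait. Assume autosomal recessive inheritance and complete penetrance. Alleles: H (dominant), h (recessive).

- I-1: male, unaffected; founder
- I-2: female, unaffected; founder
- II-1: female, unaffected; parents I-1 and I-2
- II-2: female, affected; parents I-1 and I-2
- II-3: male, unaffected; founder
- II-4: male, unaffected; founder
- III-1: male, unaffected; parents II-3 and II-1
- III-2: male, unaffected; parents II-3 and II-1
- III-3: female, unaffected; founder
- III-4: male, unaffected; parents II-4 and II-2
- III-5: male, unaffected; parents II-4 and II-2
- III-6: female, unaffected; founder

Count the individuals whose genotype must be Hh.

4

Obligate heterozygotes: I-1 is unaffected so carries H and passed h to II-2 (hh), so I-1 is Hh; I-2 is unaffected so carries H and passed h to II-2 (hh), so I-2 is Hh; III-4 is unaffected so carries H and received h from II-2 (hh), so III-4 is Hh; III-5 is unaffected so carries H and received h from II-2 (hh), so III-5 is Hh.
Every other individual is either homozygous by phenotype or has at least one consistent homozygous assignment, so the count is 4.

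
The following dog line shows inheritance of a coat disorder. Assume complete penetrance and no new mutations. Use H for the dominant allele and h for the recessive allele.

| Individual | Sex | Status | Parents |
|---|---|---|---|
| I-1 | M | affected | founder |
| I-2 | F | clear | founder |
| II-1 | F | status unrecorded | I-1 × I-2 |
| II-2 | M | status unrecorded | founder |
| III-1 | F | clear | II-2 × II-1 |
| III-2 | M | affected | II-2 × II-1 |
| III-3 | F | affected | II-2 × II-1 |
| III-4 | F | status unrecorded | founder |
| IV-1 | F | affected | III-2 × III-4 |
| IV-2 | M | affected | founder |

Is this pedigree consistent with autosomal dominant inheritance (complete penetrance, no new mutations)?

A consistent assignment under autosomal dominant exists: I-1 HH, I-2 hh, II-1 Hh, II-2 Hh, III-1 hh, III-2 HH, III-3 HH, III-4 HH, IV-1 HH, IV-2 HH.
In this assignment every recorded phenotype matches its genotype and every non-founder's genotype is obtainable from its parents' genotypes, so the pedigree is consistent.

Yes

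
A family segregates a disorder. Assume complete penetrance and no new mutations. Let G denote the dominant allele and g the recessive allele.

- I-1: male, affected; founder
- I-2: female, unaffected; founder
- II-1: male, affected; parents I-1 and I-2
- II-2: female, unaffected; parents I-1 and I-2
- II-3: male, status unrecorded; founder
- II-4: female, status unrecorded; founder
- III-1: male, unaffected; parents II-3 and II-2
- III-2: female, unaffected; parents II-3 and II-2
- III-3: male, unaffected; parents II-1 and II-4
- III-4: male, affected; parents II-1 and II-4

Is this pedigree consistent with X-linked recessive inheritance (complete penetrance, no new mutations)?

Yes

A consistent assignment under X-linked recessive exists: I-1 X^g Y, I-2 X^G X^g, II-1 X^g Y, II-2 X^G X^g, II-3 X^G Y, II-4 X^G X^g, III-1 X^G Y, III-2 X^G X^G, III-3 X^G Y, III-4 X^g Y.
In this assignment every recorded phenotype matches its genotype and every non-founder's genotype is obtainable from its parents' genotypes, so the pedigree is consistent.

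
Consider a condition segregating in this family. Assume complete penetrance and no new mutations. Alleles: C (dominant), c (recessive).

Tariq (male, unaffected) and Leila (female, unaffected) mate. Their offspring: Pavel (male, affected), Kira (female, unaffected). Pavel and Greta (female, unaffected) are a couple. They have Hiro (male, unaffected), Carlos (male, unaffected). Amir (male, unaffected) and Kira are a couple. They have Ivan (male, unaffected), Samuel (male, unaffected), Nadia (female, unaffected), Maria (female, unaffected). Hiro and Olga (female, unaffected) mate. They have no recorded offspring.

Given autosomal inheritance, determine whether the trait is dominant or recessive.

Tariq and Leila are both unaffected yet have an affected child Pavel. Under dominance, an affected child requires at least one affected parent, so the trait cannot be dominant.

recessive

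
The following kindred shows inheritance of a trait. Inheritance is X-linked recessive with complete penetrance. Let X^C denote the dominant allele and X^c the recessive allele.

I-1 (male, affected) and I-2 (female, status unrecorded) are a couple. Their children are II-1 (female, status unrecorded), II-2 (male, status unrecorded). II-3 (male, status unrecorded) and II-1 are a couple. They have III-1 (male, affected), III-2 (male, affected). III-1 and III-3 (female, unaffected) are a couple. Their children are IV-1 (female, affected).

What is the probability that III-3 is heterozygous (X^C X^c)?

III-3 is unaffected so carries C and passed c to IV-1 (X^c X^c), so III-3 is X^C X^c, giving P(X^C X^c) = 1.

1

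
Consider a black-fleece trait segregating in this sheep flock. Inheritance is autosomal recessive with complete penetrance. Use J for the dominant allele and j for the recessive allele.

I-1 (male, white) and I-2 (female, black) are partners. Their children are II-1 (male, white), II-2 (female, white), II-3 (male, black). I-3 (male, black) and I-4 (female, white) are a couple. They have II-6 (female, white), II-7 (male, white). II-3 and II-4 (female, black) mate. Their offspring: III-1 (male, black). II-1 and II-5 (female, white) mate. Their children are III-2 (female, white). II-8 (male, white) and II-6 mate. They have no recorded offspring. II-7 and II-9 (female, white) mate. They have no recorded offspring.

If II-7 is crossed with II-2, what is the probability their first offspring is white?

II-7 is white so carries J and received j from I-3 (jj), so II-7 is Jj.
II-2 is white so carries J and received j from I-2 (jj), so II-2 is Jj.
The cross gives 1/4 JJ : 1/2 Jj : 1/4 jj, so P(offspring is white) = 3/4.

3/4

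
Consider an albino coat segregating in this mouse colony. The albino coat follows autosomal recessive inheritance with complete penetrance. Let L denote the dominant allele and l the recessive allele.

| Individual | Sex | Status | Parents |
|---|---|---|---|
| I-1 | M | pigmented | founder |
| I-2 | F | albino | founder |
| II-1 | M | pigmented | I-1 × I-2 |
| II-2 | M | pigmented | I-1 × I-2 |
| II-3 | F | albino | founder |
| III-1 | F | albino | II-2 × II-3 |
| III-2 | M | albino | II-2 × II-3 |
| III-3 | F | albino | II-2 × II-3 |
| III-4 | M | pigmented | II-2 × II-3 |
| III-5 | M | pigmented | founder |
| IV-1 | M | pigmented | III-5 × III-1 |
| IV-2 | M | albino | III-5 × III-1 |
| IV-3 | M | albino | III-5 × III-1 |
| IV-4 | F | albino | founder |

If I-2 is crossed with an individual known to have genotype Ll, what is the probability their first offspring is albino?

I-2 is albino, so I-2 is ll.
The cross gives 1/2 Ll : 1/2 ll, so P(offspring is albino) = 1/2.

1/2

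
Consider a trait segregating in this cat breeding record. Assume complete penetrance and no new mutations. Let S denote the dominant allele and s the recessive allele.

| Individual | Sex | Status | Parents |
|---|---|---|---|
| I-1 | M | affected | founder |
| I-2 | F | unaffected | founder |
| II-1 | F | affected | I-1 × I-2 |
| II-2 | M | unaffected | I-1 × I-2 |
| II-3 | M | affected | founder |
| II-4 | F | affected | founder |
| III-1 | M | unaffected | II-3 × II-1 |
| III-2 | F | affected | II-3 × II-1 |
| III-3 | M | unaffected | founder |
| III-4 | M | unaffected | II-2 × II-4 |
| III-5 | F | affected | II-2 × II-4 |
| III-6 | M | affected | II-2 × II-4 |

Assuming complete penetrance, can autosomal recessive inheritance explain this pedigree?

No

Under autosomal recessive, III-1 (unaffected, male) cannot arise from II-3 (affected) × II-1 (affected).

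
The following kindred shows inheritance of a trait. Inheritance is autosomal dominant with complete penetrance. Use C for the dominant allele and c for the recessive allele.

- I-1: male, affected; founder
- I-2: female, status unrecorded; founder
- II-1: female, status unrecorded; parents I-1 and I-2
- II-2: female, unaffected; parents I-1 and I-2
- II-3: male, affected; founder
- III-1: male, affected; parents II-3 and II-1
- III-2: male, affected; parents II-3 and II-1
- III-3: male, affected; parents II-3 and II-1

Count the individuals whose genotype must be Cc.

Obligate heterozygotes: I-1 is affected so carries C and passed c to II-2 (cc), so I-1 is Cc.
Every other individual is either homozygous by phenotype or has at least one consistent homozygous assignment, so the count is 1.

1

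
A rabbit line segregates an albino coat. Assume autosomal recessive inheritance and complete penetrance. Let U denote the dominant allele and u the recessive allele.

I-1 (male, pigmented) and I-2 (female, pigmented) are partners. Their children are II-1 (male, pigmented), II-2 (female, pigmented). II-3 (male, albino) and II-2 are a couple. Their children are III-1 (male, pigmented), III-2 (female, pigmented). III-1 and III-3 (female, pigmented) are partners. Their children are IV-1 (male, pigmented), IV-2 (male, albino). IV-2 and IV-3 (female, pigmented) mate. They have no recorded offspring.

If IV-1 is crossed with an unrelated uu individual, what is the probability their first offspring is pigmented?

III-1 is pigmented so carries U and received u from II-3 (uu), so III-1 is Uu.
III-3 is pigmented so carries U and passed u to IV-2 (uu), so III-3 is Uu.
IV-1 is a pigmented offspring of III-1 (Uu) × III-3 (Uu), whose cross gives 1/4 UU : 1/2 Uu : 1/4 uu; conditioning on being pigmented, IV-1 is UU with probability 1/3, Uu with probability 2/3.
Summing over parental genotype combinations, P(offspring is pigmented) = 1/3·1 + 2/3·1/2 = 2/3.

2/3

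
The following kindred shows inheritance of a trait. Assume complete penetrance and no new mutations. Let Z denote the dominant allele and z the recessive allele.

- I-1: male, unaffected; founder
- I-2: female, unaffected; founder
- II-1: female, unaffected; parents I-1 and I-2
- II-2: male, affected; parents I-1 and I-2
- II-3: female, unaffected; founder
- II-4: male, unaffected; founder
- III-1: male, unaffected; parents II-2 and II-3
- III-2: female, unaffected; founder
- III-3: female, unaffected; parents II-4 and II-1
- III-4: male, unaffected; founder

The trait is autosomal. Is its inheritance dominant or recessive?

recessive

I-1 and I-2 are both unaffected yet have an affected child II-2. Under dominance, an affected child requires at least one affected parent, so the trait cannot be dominant.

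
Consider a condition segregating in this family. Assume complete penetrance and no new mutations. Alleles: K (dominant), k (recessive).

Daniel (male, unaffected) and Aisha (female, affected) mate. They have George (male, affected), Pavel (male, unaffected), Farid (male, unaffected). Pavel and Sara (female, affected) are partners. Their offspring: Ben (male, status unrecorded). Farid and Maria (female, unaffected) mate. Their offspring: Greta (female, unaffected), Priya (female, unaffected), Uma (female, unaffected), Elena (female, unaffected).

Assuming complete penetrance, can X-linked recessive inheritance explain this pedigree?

No

Under X-linked recessive, Pavel (unaffected, male) cannot arise from Daniel (unaffected) × Aisha (affected).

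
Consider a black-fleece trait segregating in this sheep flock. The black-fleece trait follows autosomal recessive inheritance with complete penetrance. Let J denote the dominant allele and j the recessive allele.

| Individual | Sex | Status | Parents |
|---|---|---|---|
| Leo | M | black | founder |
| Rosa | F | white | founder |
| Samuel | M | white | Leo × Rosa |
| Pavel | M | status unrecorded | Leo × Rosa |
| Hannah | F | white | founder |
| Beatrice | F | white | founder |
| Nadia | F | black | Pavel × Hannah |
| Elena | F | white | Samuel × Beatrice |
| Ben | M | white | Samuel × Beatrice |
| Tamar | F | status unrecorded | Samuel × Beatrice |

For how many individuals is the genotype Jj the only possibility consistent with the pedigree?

Obligate heterozygotes: Samuel is white so carries J and received j from Leo (jj), so Samuel is Jj; Hannah is white so carries J and passed j to Nadia (jj), so Hannah is Jj.
Every other individual is either homozygous by phenotype or has at least one consistent homozygous assignment, so the count is 2.

2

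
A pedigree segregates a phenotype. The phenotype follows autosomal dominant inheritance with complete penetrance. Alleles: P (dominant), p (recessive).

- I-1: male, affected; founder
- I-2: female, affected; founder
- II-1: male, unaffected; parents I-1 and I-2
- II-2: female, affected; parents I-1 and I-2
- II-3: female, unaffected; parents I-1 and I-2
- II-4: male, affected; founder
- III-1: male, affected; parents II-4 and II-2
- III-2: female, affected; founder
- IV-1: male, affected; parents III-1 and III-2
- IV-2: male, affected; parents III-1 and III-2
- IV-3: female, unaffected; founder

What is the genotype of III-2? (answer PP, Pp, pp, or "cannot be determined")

cannot be determined

III-2's phenotype allows PP or Pp, and no parent or child forces a single allele at both positions; consistent genotype assignments exist with III-2 as PP or Pp.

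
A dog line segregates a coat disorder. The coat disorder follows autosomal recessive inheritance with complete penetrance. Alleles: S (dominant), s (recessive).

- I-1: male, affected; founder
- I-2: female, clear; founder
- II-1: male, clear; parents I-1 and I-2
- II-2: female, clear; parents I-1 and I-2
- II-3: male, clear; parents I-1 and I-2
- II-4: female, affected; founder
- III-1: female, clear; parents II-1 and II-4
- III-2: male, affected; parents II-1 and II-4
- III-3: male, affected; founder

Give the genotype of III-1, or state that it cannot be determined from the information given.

From phenotype alone, III-1 is SS or Ss.
III-1 is clear so carries S and received s from II-4 (ss), so III-1 is Ss.

Ss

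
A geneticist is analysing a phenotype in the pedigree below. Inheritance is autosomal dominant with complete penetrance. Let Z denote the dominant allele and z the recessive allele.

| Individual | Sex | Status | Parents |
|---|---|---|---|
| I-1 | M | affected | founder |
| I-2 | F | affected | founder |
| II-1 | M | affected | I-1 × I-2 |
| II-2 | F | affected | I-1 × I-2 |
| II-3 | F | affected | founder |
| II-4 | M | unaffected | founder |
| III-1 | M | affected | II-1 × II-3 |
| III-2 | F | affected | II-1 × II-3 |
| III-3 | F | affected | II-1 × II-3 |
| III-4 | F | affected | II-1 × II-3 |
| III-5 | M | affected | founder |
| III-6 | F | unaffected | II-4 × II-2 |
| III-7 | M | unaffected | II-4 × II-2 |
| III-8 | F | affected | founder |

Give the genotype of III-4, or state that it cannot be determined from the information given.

III-4's phenotype allows ZZ or Zz, and no parent or child forces a single allele at both positions; consistent genotype assignments exist with III-4 as ZZ or Zz.

cannot be determined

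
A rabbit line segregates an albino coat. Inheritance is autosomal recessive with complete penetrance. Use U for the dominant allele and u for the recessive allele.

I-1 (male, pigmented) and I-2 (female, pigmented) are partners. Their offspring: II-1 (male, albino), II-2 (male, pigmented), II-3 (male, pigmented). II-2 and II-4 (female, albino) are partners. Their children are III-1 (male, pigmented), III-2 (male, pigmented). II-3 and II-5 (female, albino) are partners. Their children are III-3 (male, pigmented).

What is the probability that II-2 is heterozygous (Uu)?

1/3

I-1 is pigmented so carries U and passed u to II-1 (uu), so I-1 is Uu.
I-2 is pigmented so carries U and passed u to II-1 (uu), so I-2 is Uu.
Their cross gives offspring ratios 1/4 UU : 1/2 Uu : 1/4 uu. Conditioning on II-2 being pigmented, P(Uu) = 1/2 / 3/4 = 2/3 before taking II-2's own offspring into account.
II-4 is albino, so II-4 is uu.
Now use II-2's offspring. Probability of each recorded status — pigmented son III-1: 1/2 if II-2 is Uu, 1 if UU; pigmented son III-2: 1/2 if II-2 is Uu, 1 if UU.
Bayes: P(Uu) = 2/3·1/4 / (2/3·1/4 + 1/3·1) = 1/3.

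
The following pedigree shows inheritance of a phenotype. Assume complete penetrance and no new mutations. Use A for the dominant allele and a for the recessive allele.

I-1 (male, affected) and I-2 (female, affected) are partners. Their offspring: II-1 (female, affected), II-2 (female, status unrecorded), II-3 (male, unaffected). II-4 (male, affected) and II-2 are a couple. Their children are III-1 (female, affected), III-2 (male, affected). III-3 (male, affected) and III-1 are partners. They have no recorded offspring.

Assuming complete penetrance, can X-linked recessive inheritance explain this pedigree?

No

Under X-linked recessive, II-3 (unaffected, male) cannot arise from I-1 (affected) × I-2 (affected).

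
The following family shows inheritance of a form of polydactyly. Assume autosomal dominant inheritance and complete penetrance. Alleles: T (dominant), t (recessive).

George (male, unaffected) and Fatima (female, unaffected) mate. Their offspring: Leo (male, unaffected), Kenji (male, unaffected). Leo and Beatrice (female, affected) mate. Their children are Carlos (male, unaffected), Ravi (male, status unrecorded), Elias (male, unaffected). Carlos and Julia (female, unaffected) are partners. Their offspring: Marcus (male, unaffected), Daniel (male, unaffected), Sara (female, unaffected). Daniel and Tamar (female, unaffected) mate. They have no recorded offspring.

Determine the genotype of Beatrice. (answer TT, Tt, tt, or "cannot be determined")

Tt

From phenotype alone, Beatrice is TT or Tt.
Beatrice is affected so carries T and passed t to Carlos (tt), so Beatrice is Tt.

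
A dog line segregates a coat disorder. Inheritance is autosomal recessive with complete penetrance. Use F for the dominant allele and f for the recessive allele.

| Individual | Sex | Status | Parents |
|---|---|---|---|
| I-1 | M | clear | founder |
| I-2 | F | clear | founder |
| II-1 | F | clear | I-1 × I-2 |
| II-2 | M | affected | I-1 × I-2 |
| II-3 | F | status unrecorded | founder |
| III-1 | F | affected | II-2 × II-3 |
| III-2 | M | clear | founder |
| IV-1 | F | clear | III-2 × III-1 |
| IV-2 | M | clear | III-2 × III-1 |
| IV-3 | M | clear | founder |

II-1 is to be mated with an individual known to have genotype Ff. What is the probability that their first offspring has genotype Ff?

1/2

I-1 is clear so carries F and passed f to II-2 (ff), so I-1 is Ff.
I-2 is clear so carries F and passed f to II-2 (ff), so I-2 is Ff.
II-1 is a clear offspring of I-1 (Ff) × I-2 (Ff), whose cross gives 1/4 FF : 1/2 Ff : 1/4 ff; conditioning on being clear, II-1 is FF with probability 1/3, Ff with probability 2/3.
Summing over parental genotype combinations, P(offspring has genotype Ff) = 1/3·1/2 + 2/3·1/2 = 1/2.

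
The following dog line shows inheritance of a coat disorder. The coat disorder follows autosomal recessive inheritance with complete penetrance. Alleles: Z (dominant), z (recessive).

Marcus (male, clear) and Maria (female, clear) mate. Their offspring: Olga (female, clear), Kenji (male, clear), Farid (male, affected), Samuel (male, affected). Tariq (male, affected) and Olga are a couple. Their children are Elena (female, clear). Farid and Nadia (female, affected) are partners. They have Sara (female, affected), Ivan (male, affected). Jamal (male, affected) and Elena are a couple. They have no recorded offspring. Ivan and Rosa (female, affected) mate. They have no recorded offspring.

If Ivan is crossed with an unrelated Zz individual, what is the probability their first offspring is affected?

1/2

Ivan is affected, so Ivan is zz.
The cross gives 1/2 Zz : 1/2 zz, so P(offspring is affected) = 1/2.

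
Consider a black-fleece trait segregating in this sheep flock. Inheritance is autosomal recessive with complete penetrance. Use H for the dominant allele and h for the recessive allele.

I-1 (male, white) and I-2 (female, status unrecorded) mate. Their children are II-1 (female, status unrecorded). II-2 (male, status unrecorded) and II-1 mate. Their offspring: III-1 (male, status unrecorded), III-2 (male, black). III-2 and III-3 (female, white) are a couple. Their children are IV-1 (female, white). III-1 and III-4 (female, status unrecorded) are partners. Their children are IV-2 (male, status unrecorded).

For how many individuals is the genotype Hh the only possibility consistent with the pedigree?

Obligate heterozygotes: IV-1 is white so carries H and received h from III-2 (hh), so IV-1 is Hh.
Every other individual is either homozygous by phenotype or has at least one consistent homozygous assignment, so the count is 1.

1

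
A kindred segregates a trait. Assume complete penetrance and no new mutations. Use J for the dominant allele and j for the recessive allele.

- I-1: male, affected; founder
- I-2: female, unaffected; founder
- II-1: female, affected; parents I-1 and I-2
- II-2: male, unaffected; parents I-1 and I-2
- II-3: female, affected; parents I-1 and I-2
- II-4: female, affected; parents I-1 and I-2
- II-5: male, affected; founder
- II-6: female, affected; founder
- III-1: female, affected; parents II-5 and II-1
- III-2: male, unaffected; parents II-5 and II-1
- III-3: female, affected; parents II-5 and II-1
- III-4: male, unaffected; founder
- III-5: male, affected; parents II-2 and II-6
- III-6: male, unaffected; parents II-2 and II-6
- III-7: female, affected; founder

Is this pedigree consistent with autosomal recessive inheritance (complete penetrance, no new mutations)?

No

Under autosomal recessive, III-2 (unaffected, male) cannot arise from II-5 (affected) × II-1 (affected).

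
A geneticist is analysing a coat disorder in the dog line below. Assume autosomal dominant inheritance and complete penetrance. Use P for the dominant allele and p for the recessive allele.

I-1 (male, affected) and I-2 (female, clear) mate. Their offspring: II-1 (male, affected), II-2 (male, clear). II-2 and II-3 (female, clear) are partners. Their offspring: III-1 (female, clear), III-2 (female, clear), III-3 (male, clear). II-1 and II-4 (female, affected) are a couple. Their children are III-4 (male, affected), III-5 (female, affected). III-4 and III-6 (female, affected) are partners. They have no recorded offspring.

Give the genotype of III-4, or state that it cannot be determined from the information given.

III-4's phenotype allows PP or Pp, and no parent or child forces a single allele at both positions; consistent genotype assignments exist with III-4 as PP or Pp.

cannot be determined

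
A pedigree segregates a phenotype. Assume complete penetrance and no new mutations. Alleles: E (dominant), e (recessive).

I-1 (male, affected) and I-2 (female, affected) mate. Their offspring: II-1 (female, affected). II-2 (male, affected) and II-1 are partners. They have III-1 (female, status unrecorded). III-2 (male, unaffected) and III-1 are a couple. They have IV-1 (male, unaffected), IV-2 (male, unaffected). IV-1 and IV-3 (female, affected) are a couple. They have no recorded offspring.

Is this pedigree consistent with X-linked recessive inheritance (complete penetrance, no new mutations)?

No assignment of genotypes under X-linked recessive satisfies every parent–offspring relationship, so the pedigree is inconsistent.

No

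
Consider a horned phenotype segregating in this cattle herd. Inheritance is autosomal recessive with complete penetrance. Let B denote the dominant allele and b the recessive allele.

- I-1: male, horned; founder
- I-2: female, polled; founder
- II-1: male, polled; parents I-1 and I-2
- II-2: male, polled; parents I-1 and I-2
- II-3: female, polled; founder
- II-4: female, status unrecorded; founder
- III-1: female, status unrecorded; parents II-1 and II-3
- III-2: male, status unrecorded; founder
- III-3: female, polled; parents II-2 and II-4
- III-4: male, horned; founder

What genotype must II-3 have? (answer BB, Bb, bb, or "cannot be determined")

cannot be determined

II-3's phenotype allows BB or Bb, and no parent or child forces a single allele at both positions; consistent genotype assignments exist with II-3 as BB or Bb.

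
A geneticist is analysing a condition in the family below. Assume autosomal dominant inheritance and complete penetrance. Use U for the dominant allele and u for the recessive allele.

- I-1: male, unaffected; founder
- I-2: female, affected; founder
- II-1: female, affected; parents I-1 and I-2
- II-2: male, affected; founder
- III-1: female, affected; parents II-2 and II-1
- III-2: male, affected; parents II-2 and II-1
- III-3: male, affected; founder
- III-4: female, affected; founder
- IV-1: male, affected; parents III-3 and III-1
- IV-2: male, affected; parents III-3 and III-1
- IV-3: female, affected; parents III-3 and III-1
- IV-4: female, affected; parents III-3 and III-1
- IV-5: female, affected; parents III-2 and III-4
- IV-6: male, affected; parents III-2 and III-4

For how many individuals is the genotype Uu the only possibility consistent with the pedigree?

Obligate heterozygotes: II-1 is affected so carries U and received u from I-1 (uu), so II-1 is Uu.
Every other individual is either homozygous by phenotype or has at least one consistent homozygous assignment, so the count is 1.

1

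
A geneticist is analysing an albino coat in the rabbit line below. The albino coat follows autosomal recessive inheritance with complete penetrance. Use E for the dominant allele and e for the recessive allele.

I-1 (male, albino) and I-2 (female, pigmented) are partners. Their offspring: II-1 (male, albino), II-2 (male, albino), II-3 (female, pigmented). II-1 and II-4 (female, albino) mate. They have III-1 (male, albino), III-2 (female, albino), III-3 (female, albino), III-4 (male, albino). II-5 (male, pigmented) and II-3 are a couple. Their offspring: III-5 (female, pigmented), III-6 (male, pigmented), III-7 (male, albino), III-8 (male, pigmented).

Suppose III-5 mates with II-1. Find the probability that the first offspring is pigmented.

2/3

II-5 is pigmented so carries E and passed e to III-7 (ee), so II-5 is Ee.
II-3 is pigmented so carries E and received e from I-1 (ee), so II-3 is Ee.
III-5 is a pigmented offspring of II-5 (Ee) × II-3 (Ee), whose cross gives 1/4 EE : 1/2 Ee : 1/4 ee; conditioning on being pigmented, III-5 is EE with probability 1/3, Ee with probability 2/3.
II-1 is albino, so II-1 is ee.
Summing over parental genotype combinations, P(offspring is pigmented) = 1/3·1 + 2/3·1/2 = 2/3.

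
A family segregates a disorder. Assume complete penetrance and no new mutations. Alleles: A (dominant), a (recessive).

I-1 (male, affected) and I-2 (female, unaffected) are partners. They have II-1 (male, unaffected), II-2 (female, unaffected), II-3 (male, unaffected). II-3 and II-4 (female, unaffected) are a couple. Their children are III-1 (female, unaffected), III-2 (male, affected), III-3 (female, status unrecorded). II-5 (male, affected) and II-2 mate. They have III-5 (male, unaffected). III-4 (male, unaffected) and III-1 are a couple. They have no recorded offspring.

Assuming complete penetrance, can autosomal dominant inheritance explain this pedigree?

No

Under autosomal dominant, III-2 (affected, male) cannot arise from II-3 (unaffected) × II-4 (unaffected).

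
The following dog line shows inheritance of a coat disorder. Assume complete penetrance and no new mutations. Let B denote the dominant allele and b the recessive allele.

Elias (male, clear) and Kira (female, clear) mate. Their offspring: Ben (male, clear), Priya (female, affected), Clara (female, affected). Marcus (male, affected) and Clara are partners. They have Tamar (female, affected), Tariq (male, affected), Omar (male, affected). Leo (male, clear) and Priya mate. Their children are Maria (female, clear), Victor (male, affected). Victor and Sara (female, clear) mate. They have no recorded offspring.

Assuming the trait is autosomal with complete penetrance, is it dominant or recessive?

Elias and Kira are both clear yet have an affected child Priya. Under dominance, an affected child requires at least one affected parent, so the trait cannot be dominant.

recessive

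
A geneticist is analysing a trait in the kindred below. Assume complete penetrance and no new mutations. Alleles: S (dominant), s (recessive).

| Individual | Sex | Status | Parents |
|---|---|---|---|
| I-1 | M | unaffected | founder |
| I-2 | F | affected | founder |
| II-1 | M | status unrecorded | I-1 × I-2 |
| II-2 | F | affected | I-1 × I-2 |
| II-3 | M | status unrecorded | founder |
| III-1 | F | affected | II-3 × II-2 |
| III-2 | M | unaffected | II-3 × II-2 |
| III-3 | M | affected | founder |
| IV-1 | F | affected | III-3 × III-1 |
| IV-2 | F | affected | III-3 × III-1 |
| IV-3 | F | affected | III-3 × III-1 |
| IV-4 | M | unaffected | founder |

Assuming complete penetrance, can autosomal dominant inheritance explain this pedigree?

A consistent assignment under autosomal dominant exists: I-1 ss, I-2 SS, II-1 Ss, II-2 Ss, II-3 Ss, III-1 SS, III-2 ss, III-3 SS, IV-1 SS, IV-2 SS, IV-3 SS, IV-4 ss.
In this assignment every recorded phenotype matches its genotype and every non-founder's genotype is obtainable from its parents' genotypes, so the pedigree is consistent.

Yes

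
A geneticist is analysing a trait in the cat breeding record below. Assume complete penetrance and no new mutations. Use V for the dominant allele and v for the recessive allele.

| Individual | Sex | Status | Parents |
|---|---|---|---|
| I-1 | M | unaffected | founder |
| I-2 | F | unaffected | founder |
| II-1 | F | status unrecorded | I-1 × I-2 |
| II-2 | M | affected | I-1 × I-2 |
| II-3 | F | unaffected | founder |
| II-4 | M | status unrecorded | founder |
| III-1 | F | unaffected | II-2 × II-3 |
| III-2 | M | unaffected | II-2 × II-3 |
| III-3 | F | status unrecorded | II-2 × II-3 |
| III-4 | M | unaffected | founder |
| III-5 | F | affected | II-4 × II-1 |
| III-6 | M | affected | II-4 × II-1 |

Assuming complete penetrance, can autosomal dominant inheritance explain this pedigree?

No

Under autosomal dominant, II-2 (affected, male) cannot arise from I-1 (unaffected) × I-2 (unaffected).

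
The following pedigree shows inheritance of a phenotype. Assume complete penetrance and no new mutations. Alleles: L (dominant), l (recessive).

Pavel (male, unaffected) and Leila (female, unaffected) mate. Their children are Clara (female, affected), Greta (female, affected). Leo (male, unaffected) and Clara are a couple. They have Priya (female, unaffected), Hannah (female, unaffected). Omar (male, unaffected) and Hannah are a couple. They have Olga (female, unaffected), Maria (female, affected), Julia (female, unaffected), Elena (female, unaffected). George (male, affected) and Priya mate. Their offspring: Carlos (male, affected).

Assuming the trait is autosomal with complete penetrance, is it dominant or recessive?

Pavel and Leila are both unaffected yet have an affected child Clara. Under dominance, an affected child requires at least one affected parent, so the trait cannot be dominant.

recessive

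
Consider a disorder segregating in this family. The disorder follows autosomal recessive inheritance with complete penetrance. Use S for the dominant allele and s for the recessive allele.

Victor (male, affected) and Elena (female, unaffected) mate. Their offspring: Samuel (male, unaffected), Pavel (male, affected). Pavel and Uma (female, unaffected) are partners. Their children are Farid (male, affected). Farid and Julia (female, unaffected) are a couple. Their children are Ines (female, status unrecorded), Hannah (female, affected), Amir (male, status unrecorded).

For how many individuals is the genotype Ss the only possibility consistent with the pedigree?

Obligate heterozygotes: Elena is unaffected so carries S and passed s to Pavel (ss), so Elena is Ss; Samuel is unaffected so carries S and received s from Victor (ss), so Samuel is Ss; Uma is unaffected so carries S and passed s to Farid (ss), so Uma is Ss; Julia is unaffected so carries S and passed s to Hannah (ss), so Julia is Ss.
Every other individual is either homozygous by phenotype or has at least one consistent homozygous assignment, so the count is 4.

4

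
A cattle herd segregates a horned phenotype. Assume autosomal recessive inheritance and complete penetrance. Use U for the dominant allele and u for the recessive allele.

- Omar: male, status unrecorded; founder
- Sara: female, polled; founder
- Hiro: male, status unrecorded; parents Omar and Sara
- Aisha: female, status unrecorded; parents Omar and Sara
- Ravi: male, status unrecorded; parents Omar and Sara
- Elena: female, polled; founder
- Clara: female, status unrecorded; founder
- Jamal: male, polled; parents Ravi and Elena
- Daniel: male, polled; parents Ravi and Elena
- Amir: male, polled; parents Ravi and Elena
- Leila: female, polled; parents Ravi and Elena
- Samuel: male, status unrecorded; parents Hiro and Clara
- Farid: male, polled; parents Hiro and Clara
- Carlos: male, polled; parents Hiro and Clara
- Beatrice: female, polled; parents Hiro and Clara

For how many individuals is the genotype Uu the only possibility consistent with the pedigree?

No individual's genotype is forced to Uu by the pedigree, so the count is 0.

0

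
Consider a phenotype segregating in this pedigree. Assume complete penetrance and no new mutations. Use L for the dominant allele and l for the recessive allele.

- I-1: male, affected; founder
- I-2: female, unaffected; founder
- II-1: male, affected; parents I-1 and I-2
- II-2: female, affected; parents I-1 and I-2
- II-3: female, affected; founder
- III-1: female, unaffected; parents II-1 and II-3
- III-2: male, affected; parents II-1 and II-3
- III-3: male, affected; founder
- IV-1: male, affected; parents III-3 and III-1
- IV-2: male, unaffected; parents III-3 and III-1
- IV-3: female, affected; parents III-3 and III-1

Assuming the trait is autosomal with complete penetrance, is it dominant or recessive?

II-1 and II-3 are both affected yet have an unaffected child III-1. Under a recessive model two affected parents are homozygous and every child would be affected, so the trait cannot be recessive.

dominant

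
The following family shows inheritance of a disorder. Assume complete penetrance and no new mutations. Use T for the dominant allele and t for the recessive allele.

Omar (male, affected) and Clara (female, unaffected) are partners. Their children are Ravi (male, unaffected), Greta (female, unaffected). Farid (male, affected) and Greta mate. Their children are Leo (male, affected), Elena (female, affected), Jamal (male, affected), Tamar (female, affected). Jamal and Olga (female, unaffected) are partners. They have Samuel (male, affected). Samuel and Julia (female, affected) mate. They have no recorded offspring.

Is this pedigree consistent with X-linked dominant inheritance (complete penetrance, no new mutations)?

Under X-linked dominant, Greta (unaffected, female) cannot arise from Omar (affected) × Clara (unaffected).

No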